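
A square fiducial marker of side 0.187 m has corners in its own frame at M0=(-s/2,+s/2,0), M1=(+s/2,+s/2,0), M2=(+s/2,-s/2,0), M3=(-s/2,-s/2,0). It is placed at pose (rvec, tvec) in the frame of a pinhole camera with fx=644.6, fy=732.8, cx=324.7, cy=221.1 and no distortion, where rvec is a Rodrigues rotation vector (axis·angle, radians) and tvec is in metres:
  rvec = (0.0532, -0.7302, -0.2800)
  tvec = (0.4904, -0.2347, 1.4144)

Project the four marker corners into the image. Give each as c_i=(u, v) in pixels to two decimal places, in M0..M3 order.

c0=(534.95, 157.05) c1=(575.21, 137.37) c2=(560.59, 45.68) c3=(518.18, 57.43)

Intrinsics K: fx=644.6, fy=732.8, cx=324.7, cy=221.1
Marker side s = 0.187 m; corners in marker frame (Z=0):
  M0 = (-0.0935, +0.0935, 0)
  M1 = (+0.0935, +0.0935, 0)
  M2 = (+0.0935, -0.0935, 0)
  M3 = (-0.0935, -0.0935, 0)
rvec = (0.0532, -0.7302, -0.2800), |rvec| = θ = 0.78385 rad = 44.911°
Rodrigues: sinθ=0.70601, 1−cosθ=0.29180; R = I + sinθ·[k]× + (1−cosθ)·[k]×²:
    [+0.70954 +0.23375 -0.66476]
    [-0.27064 +0.96142 +0.04918]
    [+0.65061 +0.14502 +0.74543]
t = (0.4904, -0.2347, 1.4144) m
M0: Pc = R·M0+t = (+0.44591, -0.11950, +1.36713); u = 644.6·(+0.44591)/1.36713 + 324.7 = 534.9479, v = 732.8·(-0.11950)/1.36713 + 221.1 = 157.0453
M1: Pc = R·M1+t = (+0.57860, -0.17011, +1.48879); u = 644.6·(+0.57860)/1.48879 + 324.7 = 575.2146, v = 732.8·(-0.17011)/1.48879 + 221.1 = 137.3688
M2: Pc = R·M2+t = (+0.53489, -0.34990, +1.46167); u = 644.6·(+0.53489)/1.46167 + 324.7 = 560.5860, v = 732.8·(-0.34990)/1.46167 + 221.1 = 45.6809
M3: Pc = R·M3+t = (+0.40220, -0.29929, +1.34001); u = 644.6·(+0.40220)/1.34001 + 324.7 = 518.1761, v = 732.8·(-0.29929)/1.34001 + 221.1 = 57.4308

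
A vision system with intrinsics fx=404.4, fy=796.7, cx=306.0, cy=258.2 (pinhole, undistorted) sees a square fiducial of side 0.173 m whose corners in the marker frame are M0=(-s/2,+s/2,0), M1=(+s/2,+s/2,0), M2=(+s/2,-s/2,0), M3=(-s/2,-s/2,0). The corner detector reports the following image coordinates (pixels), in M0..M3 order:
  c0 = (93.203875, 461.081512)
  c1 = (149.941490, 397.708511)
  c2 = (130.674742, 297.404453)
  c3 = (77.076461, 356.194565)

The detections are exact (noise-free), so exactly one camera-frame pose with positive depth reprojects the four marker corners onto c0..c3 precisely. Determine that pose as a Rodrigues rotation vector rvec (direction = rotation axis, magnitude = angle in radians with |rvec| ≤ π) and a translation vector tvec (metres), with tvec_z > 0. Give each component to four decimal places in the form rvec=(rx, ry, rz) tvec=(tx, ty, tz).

Intrinsics K: fx=404.4, fy=796.7, cx=306.0, cy=258.2
Marker side s = 0.173 m; corners in marker frame (Z=0):
  M0 = (-0.0865, +0.0865, 0)
  M1 = (+0.0865, +0.0865, 0)
  M2 = (+0.0865, -0.0865, 0)
  M3 = (-0.0865, -0.0865, 0)
Detected image corners:
  c0 = (93.203875, 461.081512) px
  c1 = (149.941490, 397.708511) px
  c2 = (130.674742, 297.404453) px
  c3 = (77.076461, 356.194565) px
Planar DLT: solve 8×8 A·h = b for H (H[2,2]=1):
  H  [+324.52191 +63.36420 +112.58448]
  H  [-332.87548 +462.25787 +376.42482]
  H  [+0.05237 -0.34573 +1.00000]
B = K⁻¹H; ‖b₁‖=0.879617, ‖b₂‖=0.879617; λ = 2/(‖b₁‖+‖b₂‖) = 1.136859, sign → tz>0 ⇒ λ=+1.136859
r₁ = λ·B[:,0] = (+0.86725,-0.49430,+0.05954); r₂ = λ·B[:,1] = (+0.47554,+0.78700,-0.39305)
r₃ = r₁×r₂ = (+0.14742,+0.36918,+0.91759); SVD([r₁ r₂ r₃]) → R = UVᵀ:
  R  [+0.86725 +0.47554 +0.14742]
  R  [-0.49430 +0.78700 +0.36918]
  R  [+0.05954 -0.39305 +0.91759]
t = (-0.54373, +0.16870, +1.13686) m
tr R = 2.571846; θ = arccos((tr R − 1)/2) = 0.666609 rad = 38.194°
axis k = ((R−Rᵀ)₃₂, (R−Rᵀ)₁₃, (R−Rᵀ)₂₁) / (2 sinθ) = (-0.616368, +0.071069, -0.784245)
rvec = θ·k = (-0.410876, +0.047375, -0.522784)

rvec=(-0.4109, 0.0474, -0.5228) tvec=(-0.5437, 0.1687, 1.1369)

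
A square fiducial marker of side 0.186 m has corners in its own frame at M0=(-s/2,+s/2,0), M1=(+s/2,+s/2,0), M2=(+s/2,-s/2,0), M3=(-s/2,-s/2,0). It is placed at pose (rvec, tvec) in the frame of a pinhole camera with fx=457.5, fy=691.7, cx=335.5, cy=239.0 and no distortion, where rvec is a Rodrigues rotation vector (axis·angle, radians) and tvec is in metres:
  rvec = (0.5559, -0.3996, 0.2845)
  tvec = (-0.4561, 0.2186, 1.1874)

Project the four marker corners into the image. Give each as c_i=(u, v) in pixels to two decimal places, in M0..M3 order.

Intrinsics K: fx=457.5, fy=691.7, cx=335.5, cy=239.0
Marker side s = 0.186 m; corners in marker frame (Z=0):
  M0 = (-0.0930, +0.0930, 0)
  M1 = (+0.0930, +0.0930, 0)
  M2 = (+0.0930, -0.0930, 0)
  M3 = (-0.0930, -0.0930, 0)
rvec = (0.5559, -0.3996, 0.2845), |rvec| = θ = 0.74138 rad = 42.478°
Rodrigues: sinθ=0.67531, 1−cosθ=0.26246; R = I + sinθ·[k]× + (1−cosθ)·[k]×²:
    [+0.88510 -0.36522 -0.28847]
    [+0.15307 +0.81379 -0.56064]
    [+0.43951 +0.45207 +0.77619]
t = (-0.4561, 0.2186, 1.1874) m
M0: Pc = R·M0+t = (-0.57238, +0.28005, +1.18857); u = 457.5·(-0.57238)/1.18857 + 335.5 = 115.1814, v = 691.7·(+0.28005)/1.18857 + 239.0 = 401.9761
M1: Pc = R·M1+t = (-0.40775, +0.30852, +1.27032); u = 457.5·(-0.40775)/1.27032 + 335.5 = 188.6500, v = 691.7·(+0.30852)/1.27032 + 239.0 = 406.9910
M2: Pc = R·M2+t = (-0.33982, +0.15715, +1.18623); u = 457.5·(-0.33982)/1.18623 + 335.5 = 204.4398, v = 691.7·(+0.15715)/1.18623 + 239.0 = 330.6373
M3: Pc = R·M3+t = (-0.50445, +0.12868, +1.10448); u = 457.5·(-0.50445)/1.10448 + 335.5 = 126.5467, v = 691.7·(+0.12868)/1.10448 + 239.0 = 319.5893

c0=(115.18, 401.98) c1=(188.65, 406.99) c2=(204.44, 330.64) c3=(126.55, 319.59)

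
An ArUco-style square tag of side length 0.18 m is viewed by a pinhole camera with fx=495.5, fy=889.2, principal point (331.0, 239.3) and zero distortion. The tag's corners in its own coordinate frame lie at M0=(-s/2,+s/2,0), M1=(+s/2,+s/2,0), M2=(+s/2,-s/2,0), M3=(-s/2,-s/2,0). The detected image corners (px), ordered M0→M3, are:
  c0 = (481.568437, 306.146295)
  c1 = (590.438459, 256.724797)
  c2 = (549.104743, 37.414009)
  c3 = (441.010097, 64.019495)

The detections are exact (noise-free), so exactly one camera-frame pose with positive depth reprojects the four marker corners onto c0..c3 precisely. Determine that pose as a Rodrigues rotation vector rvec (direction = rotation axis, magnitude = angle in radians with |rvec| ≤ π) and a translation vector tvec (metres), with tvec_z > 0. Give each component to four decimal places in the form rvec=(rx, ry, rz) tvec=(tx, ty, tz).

Intrinsics K: fx=495.5, fy=889.2, cx=331.0, cy=239.3
Marker side s = 0.18 m; corners in marker frame (Z=0):
  M0 = (-0.0900, +0.0900, 0)
  M1 = (+0.0900, +0.0900, 0)
  M2 = (+0.0900, -0.0900, 0)
  M3 = (-0.0900, -0.0900, 0)
Detected image corners:
  c0 = (481.568437, 306.146295) px
  c1 = (590.438459, 256.724797) px
  c2 = (549.104743, 37.414009) px
  c3 = (441.010097, 64.019495) px
Planar DLT: solve 8×8 A·h = b for H (H[2,2]=1):
  H  [+866.10647 +107.66023 +517.59673]
  H  [-124.98280 +1240.22521 +162.78689]
  H  [+0.51107 -0.23261 +1.00000]
B = K⁻¹H; ‖b₁‖=1.522135, ‖b₂‖=1.522135; λ = 2/(‖b₁‖+‖b₂‖) = 0.656972, sign → tz>0 ⇒ λ=+0.656972
r₁ = λ·B[:,0] = (+0.92406,-0.18270,+0.33576); r₂ = λ·B[:,1] = (+0.24483,+0.95745,-0.15282)
r₃ = r₁×r₂ = (-0.29355,+0.22342,+0.92947); SVD([r₁ r₂ r₃]) → R = UVᵀ:
  R  [+0.92406 +0.24483 -0.29355]
  R  [-0.18270 +0.95745 +0.22342]
  R  [+0.33576 -0.15282 +0.92947]
t = (+0.24740, -0.05653, +0.65697) m
tr R = 2.810977; θ = arccos((tr R − 1)/2) = 0.438267 rad = 25.111°
axis k = ((R−Rᵀ)₃₂, (R−Rᵀ)₁₃, (R−Rᵀ)₂₁) / (2 sinθ) = (-0.443283, -0.741462, -0.503720)
rvec = θ·k = (-0.194276, -0.324958, -0.220764)

rvec=(-0.1943, -0.3250, -0.2208) tvec=(0.2474, -0.0565, 0.6570)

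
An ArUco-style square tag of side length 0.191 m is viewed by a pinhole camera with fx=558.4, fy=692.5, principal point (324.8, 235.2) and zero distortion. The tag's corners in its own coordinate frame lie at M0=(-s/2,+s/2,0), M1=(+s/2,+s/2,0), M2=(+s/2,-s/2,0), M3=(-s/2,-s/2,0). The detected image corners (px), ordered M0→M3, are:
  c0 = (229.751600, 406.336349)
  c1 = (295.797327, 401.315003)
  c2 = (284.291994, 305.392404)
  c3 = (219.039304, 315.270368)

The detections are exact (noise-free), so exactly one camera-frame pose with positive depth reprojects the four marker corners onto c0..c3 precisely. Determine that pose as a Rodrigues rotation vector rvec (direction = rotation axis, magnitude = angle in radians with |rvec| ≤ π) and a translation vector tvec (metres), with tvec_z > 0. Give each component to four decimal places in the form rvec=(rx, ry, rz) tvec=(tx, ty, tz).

rvec=(0.0060, 0.3954, -0.1525) tvec=(-0.1723, 0.2474, 1.4054)

Intrinsics K: fx=558.4, fy=692.5, cx=324.8, cy=235.2
Marker side s = 0.191 m; corners in marker frame (Z=0):
  M0 = (-0.0955, +0.0955, 0)
  M1 = (+0.0955, +0.0955, 0)
  M2 = (+0.0955, -0.0955, 0)
  M3 = (-0.0955, -0.0955, 0)
Detected image corners:
  c0 = (229.751600, 406.336349) px
  c1 = (295.797327, 401.315003) px
  c2 = (284.291994, 305.392404) px
  c3 = (219.039304, 315.270368) px
Planar DLT: solve 8×8 A·h = b for H (H[2,2]=1):
  H  [+273.40618 +53.73550 +256.35425]
  H  [-136.62105 +483.09824 +357.09988]
  H  [-0.27332 -0.01700 +1.00000]
B = K⁻¹H; ‖b₁‖=0.711550, ‖b₂‖=0.711550; λ = 2/(‖b₁‖+‖b₂‖) = 1.405383, sign → tz>0 ⇒ λ=+1.405383
r₁ = λ·B[:,0] = (+0.91154,-0.14680,-0.38412); r₂ = λ·B[:,1] = (+0.14913,+0.98853,-0.02389)
r₃ = r₁×r₂ = (+0.38322,-0.03551,+0.92297); SVD([r₁ r₂ r₃]) → R = UVᵀ:
  R  [+0.91154 +0.14913 +0.38322]
  R  [-0.14680 +0.98853 -0.03551]
  R  [-0.38412 -0.02389 +0.92297]
t = (-0.17226, +0.24739, +1.40538) m
tr R = 2.823040; θ = arccos((tr R − 1)/2) = 0.423831 rad = 24.284°
axis k = ((R−Rᵀ)₃₂, (R−Rᵀ)₁₃, (R−Rᵀ)₂₁) / (2 sinθ) = (+0.014137, +0.932924, -0.359796)
rvec = θ·k = (+0.005992, +0.395402, -0.152493)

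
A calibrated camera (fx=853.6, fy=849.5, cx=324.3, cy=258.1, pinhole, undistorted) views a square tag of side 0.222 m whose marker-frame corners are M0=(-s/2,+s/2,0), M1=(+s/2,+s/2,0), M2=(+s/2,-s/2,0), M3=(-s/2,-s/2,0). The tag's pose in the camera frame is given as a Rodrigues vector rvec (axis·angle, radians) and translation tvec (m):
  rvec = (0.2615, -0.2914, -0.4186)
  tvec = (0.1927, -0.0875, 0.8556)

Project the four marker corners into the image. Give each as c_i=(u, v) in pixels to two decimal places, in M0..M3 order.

c0=(458.11, 315.48) c1=(631.91, 223.05) c2=(576.28, 23.78) c3=(384.18, 111.76)

Intrinsics K: fx=853.6, fy=849.5, cx=324.3, cy=258.1
Marker side s = 0.222 m; corners in marker frame (Z=0):
  M0 = (-0.1110, +0.1110, 0)
  M1 = (+0.1110, +0.1110, 0)
  M2 = (+0.1110, -0.1110, 0)
  M3 = (-0.1110, -0.1110, 0)
rvec = (0.2615, -0.2914, -0.4186), |rvec| = θ = 0.57317 rad = 32.840°
Rodrigues: sinθ=0.54230, 1−cosθ=0.15981; R = I + sinθ·[k]× + (1−cosθ)·[k]×²:
    [+0.87345 +0.35898 -0.32895]
    [-0.43312 +0.88149 -0.18808]
    [+0.22245 +0.30675 +0.92543]
t = (0.1927, -0.0875, 0.8556) m
M0: Pc = R·M0+t = (+0.13559, +0.05842, +0.86496); u = 853.6·(+0.13559)/0.86496 + 324.3 = 458.1137, v = 849.5·(+0.05842)/0.86496 + 258.1 = 315.4784
M1: Pc = R·M1+t = (+0.32950, -0.03773, +0.91434); u = 853.6·(+0.32950)/0.91434 + 324.3 = 631.9109, v = 849.5·(-0.03773)/0.91434 + 258.1 = 223.0450
M2: Pc = R·M2+t = (+0.24981, -0.23342, +0.84624); u = 853.6·(+0.24981)/0.84624 + 324.3 = 576.2777, v = 849.5·(-0.23342)/0.84624 + 258.1 = 23.7791
M3: Pc = R·M3+t = (+0.05590, -0.13727, +0.79686); u = 853.6·(+0.05590)/0.79686 + 324.3 = 384.1799, v = 849.5·(-0.13727)/0.79686 + 258.1 = 111.7624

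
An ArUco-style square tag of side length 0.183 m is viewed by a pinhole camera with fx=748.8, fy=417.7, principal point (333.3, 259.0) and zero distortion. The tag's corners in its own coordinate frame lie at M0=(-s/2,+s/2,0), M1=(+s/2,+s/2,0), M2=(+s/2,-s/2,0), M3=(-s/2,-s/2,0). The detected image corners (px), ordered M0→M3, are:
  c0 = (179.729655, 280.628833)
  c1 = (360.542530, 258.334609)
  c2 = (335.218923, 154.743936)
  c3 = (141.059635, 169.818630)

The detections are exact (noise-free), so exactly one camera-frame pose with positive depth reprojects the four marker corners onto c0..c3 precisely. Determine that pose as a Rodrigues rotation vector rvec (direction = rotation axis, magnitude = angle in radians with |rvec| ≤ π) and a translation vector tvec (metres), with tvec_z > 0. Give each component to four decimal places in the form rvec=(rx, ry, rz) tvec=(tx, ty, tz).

Intrinsics K: fx=748.8, fy=417.7, cx=333.3, cy=259.0
Marker side s = 0.183 m; corners in marker frame (Z=0):
  M0 = (-0.0915, +0.0915, 0)
  M1 = (+0.0915, +0.0915, 0)
  M2 = (+0.0915, -0.0915, 0)
  M3 = (-0.0915, -0.0915, 0)
Detected image corners:
  c0 = (179.729655, 280.628833) px
  c1 = (360.542530, 258.334609) px
  c2 = (335.218923, 154.743936) px
  c3 = (141.059635, 169.818630) px
Planar DLT: solve 8×8 A·h = b for H (H[2,2]=1):
  H  [+1131.01390 +253.93635 +258.23157]
  H  [-11.30675 +653.41507 +217.07329]
  H  [+0.42322 +0.31677 +1.00000]
B = K⁻¹H; ‖b₁‖=1.418009, ‖b₂‖=1.418009; λ = 2/(‖b₁‖+‖b₂‖) = 0.705214, sign → tz>0 ⇒ λ=+0.705214
r₁ = λ·B[:,0] = (+0.93233,-0.20415,+0.29846); r₂ = λ·B[:,1] = (+0.13972,+0.96466,+0.22339)
r₃ = r₁×r₂ = (-0.33352,-0.16657,+0.92791); SVD([r₁ r₂ r₃]) → R = UVᵀ:
  R  [+0.93233 +0.13972 -0.33352]
  R  [-0.20415 +0.96466 -0.16657]
  R  [+0.29846 +0.22339 +0.92791]
t = (-0.07070, -0.07079, +0.70521) m
tr R = 2.824905; θ = arccos((tr R − 1)/2) = 0.421559 rad = 24.154°
axis k = ((R−Rᵀ)₃₂, (R−Rᵀ)₁₃, (R−Rᵀ)₂₁) / (2 sinθ) = (+0.476509, -0.772251, -0.420199)
rvec = θ·k = (+0.200877, -0.325549, -0.177139)

rvec=(0.2009, -0.3255, -0.1771) tvec=(-0.0707, -0.0708, 0.7052)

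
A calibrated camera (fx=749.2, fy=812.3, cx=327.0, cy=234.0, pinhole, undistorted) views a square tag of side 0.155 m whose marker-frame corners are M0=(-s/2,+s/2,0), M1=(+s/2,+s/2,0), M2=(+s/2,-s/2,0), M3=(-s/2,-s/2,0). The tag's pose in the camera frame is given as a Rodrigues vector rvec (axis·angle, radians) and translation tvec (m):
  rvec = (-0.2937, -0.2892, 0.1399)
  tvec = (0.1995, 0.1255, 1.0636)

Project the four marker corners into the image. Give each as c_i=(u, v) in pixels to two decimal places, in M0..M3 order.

c0=(414.18, 381.52) c1=(514.84, 396.98) c2=(516.66, 282.25) c3=(420.52, 263.15)

Intrinsics K: fx=749.2, fy=812.3, cx=327.0, cy=234.0
Marker side s = 0.155 m; corners in marker frame (Z=0):
  M0 = (-0.0775, +0.0775, 0)
  M1 = (+0.0775, +0.0775, 0)
  M2 = (+0.0775, -0.0775, 0)
  M3 = (-0.0775, -0.0775, 0)
rvec = (-0.2937, -0.2892, 0.1399), |rvec| = θ = 0.43528 rad = 24.940°
Rodrigues: sinθ=0.42166, 1−cosθ=0.09325; R = I + sinθ·[k]× + (1−cosθ)·[k]×²:
    [+0.94921 -0.09372 -0.30038]
    [+0.17733 +0.94791 +0.26460]
    [+0.25993 -0.30443 +0.91638]
t = (0.1995, 0.1255, 1.0636) m
M0: Pc = R·M0+t = (+0.11867, +0.18522, +1.01986); u = 749.2·(+0.11867)/1.01986 + 327.0 = 414.1784, v = 812.3·(+0.18522)/1.01986 + 234.0 = 381.5245
M1: Pc = R·M1+t = (+0.26580, +0.21271, +1.06015); u = 749.2·(+0.26580)/1.06015 + 327.0 = 514.8386, v = 812.3·(+0.21271)/1.06015 + 234.0 = 396.9778
M2: Pc = R·M2+t = (+0.28033, +0.06578, +1.10734); u = 749.2·(+0.28033)/1.10734 + 327.0 = 516.6629, v = 812.3·(+0.06578)/1.10734 + 234.0 = 282.2533
M3: Pc = R·M3+t = (+0.13320, +0.03829, +1.06705); u = 749.2·(+0.13320)/1.06705 + 327.0 = 420.5229, v = 812.3·(+0.03829)/1.06705 + 234.0 = 263.1515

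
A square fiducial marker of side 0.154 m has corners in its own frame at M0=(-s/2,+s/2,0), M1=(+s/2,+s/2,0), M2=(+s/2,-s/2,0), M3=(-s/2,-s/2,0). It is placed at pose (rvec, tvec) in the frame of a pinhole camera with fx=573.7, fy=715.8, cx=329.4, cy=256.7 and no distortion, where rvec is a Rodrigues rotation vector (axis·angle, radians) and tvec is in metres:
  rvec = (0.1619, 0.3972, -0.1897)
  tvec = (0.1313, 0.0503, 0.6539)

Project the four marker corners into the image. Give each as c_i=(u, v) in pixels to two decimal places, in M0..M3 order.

c0=(394.02, 397.65) c1=(526.69, 384.94) c2=(501.73, 214.74) c3=(367.72, 243.24)

Intrinsics K: fx=573.7, fy=715.8, cx=329.4, cy=256.7
Marker side s = 0.154 m; corners in marker frame (Z=0):
  M0 = (-0.0770, +0.0770, 0)
  M1 = (+0.0770, +0.0770, 0)
  M2 = (+0.0770, -0.0770, 0)
  M3 = (-0.0770, -0.0770, 0)
rvec = (0.1619, 0.3972, -0.1897), |rvec| = θ = 0.46900 rad = 26.872°
Rodrigues: sinθ=0.45200, 1−cosθ=0.10798; R = I + sinθ·[k]× + (1−cosθ)·[k]×²:
    [+0.90489 +0.21439 +0.36772]
    [-0.15125 +0.96947 -0.19302]
    [-0.39787 +0.11904 +0.90968]
t = (0.1313, 0.0503, 0.6539) m
M0: Pc = R·M0+t = (+0.07813, +0.13660, +0.69370); u = 573.7·(+0.07813)/0.69370 + 329.4 = 394.0159, v = 715.8·(+0.13660)/0.69370 + 256.7 = 397.6466
M1: Pc = R·M1+t = (+0.21748, +0.11330, +0.63243); u = 573.7·(+0.21748)/0.63243 + 329.4 = 526.6878, v = 715.8·(+0.11330)/0.63243 + 256.7 = 384.9386
M2: Pc = R·M2+t = (+0.18447, -0.03600, +0.61410); u = 573.7·(+0.18447)/0.61410 + 329.4 = 501.7332, v = 715.8·(-0.03600)/0.61410 + 256.7 = 214.7432
M3: Pc = R·M3+t = (+0.04512, -0.01270, +0.67537); u = 573.7·(+0.04512)/0.67537 + 329.4 = 367.7240, v = 715.8·(-0.01270)/0.67537 + 256.7 = 243.2371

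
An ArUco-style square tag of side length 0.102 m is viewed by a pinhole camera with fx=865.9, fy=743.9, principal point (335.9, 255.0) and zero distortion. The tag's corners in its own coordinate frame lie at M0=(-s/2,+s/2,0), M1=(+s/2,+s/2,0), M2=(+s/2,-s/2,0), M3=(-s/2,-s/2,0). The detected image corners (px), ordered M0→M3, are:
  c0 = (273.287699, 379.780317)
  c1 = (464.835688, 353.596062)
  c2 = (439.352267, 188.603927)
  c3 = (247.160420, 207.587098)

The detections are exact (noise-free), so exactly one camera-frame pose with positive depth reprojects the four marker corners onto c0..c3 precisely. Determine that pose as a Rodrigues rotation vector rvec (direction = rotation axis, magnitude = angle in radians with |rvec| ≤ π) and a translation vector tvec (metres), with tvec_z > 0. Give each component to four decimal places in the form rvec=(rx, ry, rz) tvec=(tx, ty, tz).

Intrinsics K: fx=865.9, fy=743.9, cx=335.9, cy=255.0
Marker side s = 0.102 m; corners in marker frame (Z=0):
  M0 = (-0.0510, +0.0510, 0)
  M1 = (+0.0510, +0.0510, 0)
  M2 = (+0.0510, -0.0510, 0)
  M3 = (-0.0510, -0.0510, 0)
Detected image corners:
  c0 = (273.287699, 379.780317) px
  c1 = (464.835688, 353.596062) px
  c2 = (439.352267, 188.603927) px
  c3 = (247.160420, 207.587098) px
Planar DLT: solve 8×8 A·h = b for H (H[2,2]=1):
  H  [+2029.12674 +244.73279 +358.17763]
  H  [-103.98508 +1645.62424 +282.05356]
  H  [+0.41567 -0.02301 +1.00000]
B = K⁻¹H; ‖b₁‖=2.239226, ‖b₂‖=2.239226; λ = 2/(‖b₁‖+‖b₂‖) = 0.446583, sign → tz>0 ⇒ λ=+0.446583
r₁ = λ·B[:,0] = (+0.97450,-0.12606,+0.18563); r₂ = λ·B[:,1] = (+0.13021,+0.99143,-0.01027)
r₃ = r₁×r₂ = (-0.18275,+0.03418,+0.98257); SVD([r₁ r₂ r₃]) → R = UVᵀ:
  R  [+0.97450 +0.13021 -0.18275]
  R  [-0.12606 +0.99143 +0.03418]
  R  [+0.18563 -0.01027 +0.98257]
t = (+0.01149, +0.01624, +0.44658) m
tr R = 2.948499; θ = arccos((tr R − 1)/2) = 0.227427 rad = 13.031°
axis k = ((R−Rᵀ)₃₂, (R−Rᵀ)₁₃, (R−Rᵀ)₂₁) / (2 sinθ) = (-0.098586, -0.816907, -0.568281)
rvec = θ·k = (-0.022421, -0.185787, -0.129243)

rvec=(-0.0224, -0.1858, -0.1292) tvec=(0.0115, 0.0162, 0.4466)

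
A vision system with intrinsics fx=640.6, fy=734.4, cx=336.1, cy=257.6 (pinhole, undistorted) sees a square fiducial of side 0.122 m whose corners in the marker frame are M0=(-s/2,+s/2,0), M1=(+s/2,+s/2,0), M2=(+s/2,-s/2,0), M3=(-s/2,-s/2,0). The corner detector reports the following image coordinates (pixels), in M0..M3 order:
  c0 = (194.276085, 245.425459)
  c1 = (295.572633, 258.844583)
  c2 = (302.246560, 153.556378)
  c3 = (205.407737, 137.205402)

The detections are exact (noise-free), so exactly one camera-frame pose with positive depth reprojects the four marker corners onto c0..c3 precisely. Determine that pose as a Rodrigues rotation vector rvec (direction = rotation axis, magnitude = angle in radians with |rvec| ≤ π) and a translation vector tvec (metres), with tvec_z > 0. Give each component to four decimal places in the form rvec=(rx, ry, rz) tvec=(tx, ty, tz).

rvec=(-0.2676, -0.2317, 0.0852) tvec=(-0.1056, -0.0642, 0.7885)

Intrinsics K: fx=640.6, fy=734.4, cx=336.1, cy=257.6
Marker side s = 0.122 m; corners in marker frame (Z=0):
  M0 = (-0.0610, +0.0610, 0)
  M1 = (+0.0610, +0.0610, 0)
  M2 = (+0.0610, -0.0610, 0)
  M3 = (-0.0610, -0.0610, 0)
Detected image corners:
  c0 = (194.276085, 245.425459) px
  c1 = (295.572633, 258.844583) px
  c2 = (302.246560, 153.556378) px
  c3 = (205.407737, 137.205402) px
Planar DLT: solve 8×8 A·h = b for H (H[2,2]=1):
  H  [+879.75497 -158.52494 +250.29448]
  H  [+176.54487 +806.40486 +197.76097]
  H  [+0.27312 -0.34428 +1.00000]
B = K⁻¹H; ‖b₁‖=1.268262, ‖b₂‖=1.268262; λ = 2/(‖b₁‖+‖b₂‖) = 0.788481, sign → tz>0 ⇒ λ=+0.788481
r₁ = λ·B[:,0] = (+0.96986,+0.11401,+0.21535); r₂ = λ·B[:,1] = (-0.05269,+0.96101,-0.27146)
r₃ = r₁×r₂ = (-0.23790,+0.25193,+0.93805); SVD([r₁ r₂ r₃]) → R = UVᵀ:
  R  [+0.96986 -0.05269 -0.23790]
  R  [+0.11401 +0.96101 +0.25193]
  R  [+0.21535 -0.27146 +0.93805]
t = (-0.10561, -0.06425, +0.78848) m
tr R = 2.868914; θ = arccos((tr R − 1)/2) = 0.364065 rad = 20.859°
axis k = ((R−Rᵀ)₃₂, (R−Rᵀ)₁₃, (R−Rᵀ)₂₁) / (2 sinθ) = (-0.734943, -0.636445, +0.234086)
rvec = θ·k = (-0.267567, -0.231707, +0.085223)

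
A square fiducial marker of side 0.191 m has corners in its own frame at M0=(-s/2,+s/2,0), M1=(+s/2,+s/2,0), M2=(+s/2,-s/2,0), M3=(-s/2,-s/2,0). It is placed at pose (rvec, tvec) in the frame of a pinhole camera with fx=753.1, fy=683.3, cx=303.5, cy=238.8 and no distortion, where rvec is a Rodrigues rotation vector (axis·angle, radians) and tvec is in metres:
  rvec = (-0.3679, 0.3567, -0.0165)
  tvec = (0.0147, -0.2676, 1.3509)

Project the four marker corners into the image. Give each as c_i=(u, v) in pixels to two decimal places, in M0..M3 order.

Intrinsics K: fx=753.1, fy=683.3, cx=303.5, cy=238.8
Marker side s = 0.191 m; corners in marker frame (Z=0):
  M0 = (-0.0955, +0.0955, 0)
  M1 = (+0.0955, +0.0955, 0)
  M2 = (+0.0955, -0.0955, 0)
  M3 = (-0.0955, -0.0955, 0)
rvec = (-0.3679, 0.3567, -0.0165), |rvec| = θ = 0.51270 rad = 29.375°
Rodrigues: sinθ=0.49053, 1−cosθ=0.12857; R = I + sinθ·[k]× + (1−cosθ)·[k]×²:
    [+0.93763 -0.04840 +0.34425]
    [-0.07998 +0.93366 +0.34911]
    [-0.33831 -0.35487 +0.87156]
t = (0.0147, -0.2676, 1.3509) m
M0: Pc = R·M0+t = (-0.07947, -0.17080, +1.34932); u = 753.1·(-0.07947)/1.34932 + 303.5 = 259.1472, v = 683.3·(-0.17080)/1.34932 + 238.8 = 152.3074
M1: Pc = R·M1+t = (+0.09962, -0.18607, +1.28470); u = 753.1·(+0.09962)/1.28470 + 303.5 = 361.8986, v = 683.3·(-0.18607)/1.28470 + 238.8 = 139.8324
M2: Pc = R·M2+t = (+0.10887, -0.36440, +1.35248); u = 753.1·(+0.10887)/1.35248 + 303.5 = 364.1198, v = 683.3·(-0.36440)/1.35248 + 238.8 = 54.6968
M3: Pc = R·M3+t = (-0.07022, -0.34913, +1.41710); u = 753.1·(-0.07022)/1.41710 + 303.5 = 266.1818, v = 683.3·(-0.34913)/1.41710 + 238.8 = 70.4572

c0=(259.15, 152.31) c1=(361.90, 139.83) c2=(364.12, 54.70) c3=(266.18, 70.46)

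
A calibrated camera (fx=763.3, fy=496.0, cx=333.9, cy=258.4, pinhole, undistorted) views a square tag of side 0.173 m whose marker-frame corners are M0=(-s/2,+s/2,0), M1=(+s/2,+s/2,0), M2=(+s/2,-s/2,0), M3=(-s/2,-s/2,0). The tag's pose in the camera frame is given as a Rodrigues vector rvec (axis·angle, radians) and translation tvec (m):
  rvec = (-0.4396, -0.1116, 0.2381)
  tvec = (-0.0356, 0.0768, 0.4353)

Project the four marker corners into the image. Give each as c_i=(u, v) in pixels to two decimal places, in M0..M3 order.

c0=(68.18, 423.67) c1=(391.43, 473.39) c2=(438.75, 281.93) c3=(168.28, 236.24)

Intrinsics K: fx=763.3, fy=496.0, cx=333.9, cy=258.4
Marker side s = 0.173 m; corners in marker frame (Z=0):
  M0 = (-0.0865, +0.0865, 0)
  M1 = (+0.0865, +0.0865, 0)
  M2 = (+0.0865, -0.0865, 0)
  M3 = (-0.0865, -0.0865, 0)
rvec = (-0.4396, -0.1116, 0.2381), |rvec| = θ = 0.51224 rad = 29.349°
Rodrigues: sinθ=0.49013, 1−cosθ=0.12835; R = I + sinθ·[k]× + (1−cosθ)·[k]×²:
    [+0.96618 -0.20383 -0.15798]
    [+0.25182 +0.87774 +0.40763]
    [+0.05558 -0.43362 +0.89938]
t = (-0.0356, 0.0768, 0.4353) m
M0: Pc = R·M0+t = (-0.13681, +0.13094, +0.39298); u = 763.3·(-0.13681)/0.39298 + 333.9 = 68.1806, v = 496.0·(+0.13094)/0.39298 + 258.4 = 423.6669
M1: Pc = R·M1+t = (+0.03034, +0.17451, +0.40260); u = 763.3·(+0.03034)/0.40260 + 333.9 = 391.4289, v = 496.0·(+0.17451)/0.40260 + 258.4 = 473.3914
M2: Pc = R·M2+t = (+0.06561, +0.02266, +0.47762); u = 763.3·(+0.06561)/0.47762 + 333.9 = 438.7465, v = 496.0·(+0.02266)/0.47762 + 258.4 = 281.9302
M3: Pc = R·M3+t = (-0.10154, -0.02091, +0.46800); u = 763.3·(-0.10154)/0.46800 + 333.9 = 168.2847, v = 496.0·(-0.02091)/0.46800 + 258.4 = 236.2422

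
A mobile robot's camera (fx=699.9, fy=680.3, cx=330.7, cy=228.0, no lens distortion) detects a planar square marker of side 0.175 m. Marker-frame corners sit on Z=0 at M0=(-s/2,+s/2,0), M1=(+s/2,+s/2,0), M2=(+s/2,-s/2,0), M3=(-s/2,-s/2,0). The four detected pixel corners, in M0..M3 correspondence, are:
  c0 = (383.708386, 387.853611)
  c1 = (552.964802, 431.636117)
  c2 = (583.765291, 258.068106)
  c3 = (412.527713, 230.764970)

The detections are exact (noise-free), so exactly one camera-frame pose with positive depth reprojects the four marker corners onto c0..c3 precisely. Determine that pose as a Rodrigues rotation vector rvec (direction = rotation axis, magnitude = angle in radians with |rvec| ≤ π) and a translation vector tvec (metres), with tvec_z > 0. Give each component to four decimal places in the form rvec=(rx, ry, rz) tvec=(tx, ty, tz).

rvec=(-0.0594, 0.4095, 0.1718) tvec=(0.1511, 0.1026, 0.7125)

Intrinsics K: fx=699.9, fy=680.3, cx=330.7, cy=228.0
Marker side s = 0.175 m; corners in marker frame (Z=0):
  M0 = (-0.0875, +0.0875, 0)
  M1 = (+0.0875, +0.0875, 0)
  M2 = (+0.0875, -0.0875, 0)
  M3 = (-0.0875, -0.0875, 0)
Detected image corners:
  c0 = (383.708386, 387.853611) px
  c1 = (552.964802, 431.636117) px
  c2 = (583.765291, 258.068106) px
  c3 = (412.527713, 230.764970) px
Planar DLT: solve 8×8 A·h = b for H (H[2,2]=1):
  H  [+700.93830 -185.54171 +479.09220]
  H  [+18.92324 +931.93879 +325.97404]
  H  [-0.56269 -0.03203 +1.00000]
B = K⁻¹H; ‖b₁‖=1.403440, ‖b₂‖=1.403440; λ = 2/(‖b₁‖+‖b₂‖) = 0.712535, sign → tz>0 ⇒ λ=+0.712535
r₁ = λ·B[:,0] = (+0.90303,+0.15419,-0.40094); r₂ = λ·B[:,1] = (-0.17811,+0.98375,-0.02282)
r₃ = r₁×r₂ = (+0.39090,+0.09202,+0.91582); SVD([r₁ r₂ r₃]) → R = UVᵀ:
  R  [+0.90303 -0.17811 +0.39090]
  R  [+0.15419 +0.98375 +0.09202]
  R  [-0.40094 -0.02282 +0.91582]
t = (+0.15107, +0.10262, +0.71254) m
tr R = 2.802601; θ = arccos((tr R − 1)/2) = 0.448034 rad = 25.670°
axis k = ((R−Rᵀ)₃₂, (R−Rᵀ)₁₃, (R−Rᵀ)₂₁) / (2 sinθ) = (-0.132553, +0.913959, +0.383547)
rvec = θ·k = (-0.059388, +0.409485, +0.171842)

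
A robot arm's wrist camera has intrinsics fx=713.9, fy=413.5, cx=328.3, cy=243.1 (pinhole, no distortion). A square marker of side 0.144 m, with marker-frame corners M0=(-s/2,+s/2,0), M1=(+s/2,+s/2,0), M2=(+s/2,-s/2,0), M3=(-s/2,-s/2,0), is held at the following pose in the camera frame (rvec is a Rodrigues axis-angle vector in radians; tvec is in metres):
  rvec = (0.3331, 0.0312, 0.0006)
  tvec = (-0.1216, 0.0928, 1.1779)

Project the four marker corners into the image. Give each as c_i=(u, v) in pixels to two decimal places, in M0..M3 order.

Intrinsics K: fx=713.9, fy=413.5, cx=328.3, cy=243.1
Marker side s = 0.144 m; corners in marker frame (Z=0):
  M0 = (-0.0720, +0.0720, 0)
  M1 = (+0.0720, +0.0720, 0)
  M2 = (+0.0720, -0.0720, 0)
  M3 = (-0.0720, -0.0720, 0)
rvec = (0.3331, 0.0312, 0.0006), |rvec| = θ = 0.33456 rad = 19.169°
Rodrigues: sinθ=0.32835, 1−cosθ=0.05544; R = I + sinθ·[k]× + (1−cosθ)·[k]×²:
    [+0.99952 +0.00456 +0.03072]
    [+0.00574 +0.94504 -0.32691]
    [-0.03052 +0.32693 +0.94456]
t = (-0.1216, 0.0928, 1.1779) m
M0: Pc = R·M0+t = (-0.19324, +0.16043, +1.20364); u = 713.9·(-0.19324)/1.20364 + 328.3 = 213.6874, v = 413.5·(+0.16043)/1.20364 + 243.1 = 298.2144
M1: Pc = R·M1+t = (-0.04931, +0.16126, +1.19924); u = 713.9·(-0.04931)/1.19924 + 328.3 = 298.9482, v = 413.5·(+0.16126)/1.19924 + 243.1 = 298.7012
M2: Pc = R·M2+t = (-0.04996, +0.02517, +1.15216); u = 713.9·(-0.04996)/1.15216 + 328.3 = 297.3421, v = 413.5·(+0.02517)/1.15216 + 243.1 = 252.1334
M3: Pc = R·M3+t = (-0.19389, +0.02434, +1.15656); u = 713.9·(-0.19389)/1.15656 + 328.3 = 208.6168, v = 413.5·(+0.02434)/1.15656 + 243.1 = 251.8037

c0=(213.69, 298.21) c1=(298.95, 298.70) c2=(297.34, 252.13) c3=(208.62, 251.80)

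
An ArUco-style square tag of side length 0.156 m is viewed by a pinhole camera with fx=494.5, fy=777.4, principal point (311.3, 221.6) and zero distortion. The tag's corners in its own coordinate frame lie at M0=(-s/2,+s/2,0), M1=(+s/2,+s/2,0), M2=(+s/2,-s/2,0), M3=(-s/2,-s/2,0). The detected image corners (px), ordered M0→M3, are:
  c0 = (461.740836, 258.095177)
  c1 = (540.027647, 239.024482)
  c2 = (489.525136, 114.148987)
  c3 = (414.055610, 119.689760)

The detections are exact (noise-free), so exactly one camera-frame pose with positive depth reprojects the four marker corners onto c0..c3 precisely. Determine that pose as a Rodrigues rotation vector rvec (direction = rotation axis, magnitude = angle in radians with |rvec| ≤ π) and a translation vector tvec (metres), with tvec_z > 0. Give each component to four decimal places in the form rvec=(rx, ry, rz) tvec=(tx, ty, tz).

Intrinsics K: fx=494.5, fy=777.4, cx=311.3, cy=221.6
Marker side s = 0.156 m; corners in marker frame (Z=0):
  M0 = (-0.0780, +0.0780, 0)
  M1 = (+0.0780, +0.0780, 0)
  M2 = (+0.0780, -0.0780, 0)
  M3 = (-0.0780, -0.0780, 0)
Detected image corners:
  c0 = (461.740836, 258.095177) px
  c1 = (540.027647, 239.024482) px
  c2 = (489.525136, 114.148987) px
  c3 = (414.055610, 119.689760) px
Planar DLT: solve 8×8 A·h = b for H (H[2,2]=1):
  H  [+778.65422 +20.41355 +476.95465]
  H  [+33.03732 +728.75361 +179.27473]
  H  [+0.60101 -0.61871 +1.00000]
B = K⁻¹H; ‖b₁‖=1.344951, ‖b₂‖=1.344951; λ = 2/(‖b₁‖+‖b₂‖) = 0.743522, sign → tz>0 ⇒ λ=+0.743522
r₁ = λ·B[:,0] = (+0.88946,-0.09578,+0.44686); r₂ = λ·B[:,1] = (+0.32029,+0.82813,-0.46002)
r₃ = r₁×r₂ = (-0.32600,+0.55230,+0.76726); SVD([r₁ r₂ r₃]) → R = UVᵀ:
  R  [+0.88946 +0.32029 -0.32600]
  R  [-0.09578 +0.82813 +0.55230]
  R  [+0.44686 -0.46002 +0.76726]
t = (+0.24908, -0.04048, +0.74352) m
tr R = 2.484852; θ = arccos((tr R − 1)/2) = 0.734112 rad = 42.062°
axis k = ((R−Rᵀ)₃₂, (R−Rᵀ)₁₃, (R−Rᵀ)₂₁) / (2 sinθ) = (-0.755545, -0.576820, -0.310534)
rvec = θ·k = (-0.554654, -0.423450, -0.227967)

rvec=(-0.5547, -0.4235, -0.2280) tvec=(0.2491, -0.0405, 0.7435)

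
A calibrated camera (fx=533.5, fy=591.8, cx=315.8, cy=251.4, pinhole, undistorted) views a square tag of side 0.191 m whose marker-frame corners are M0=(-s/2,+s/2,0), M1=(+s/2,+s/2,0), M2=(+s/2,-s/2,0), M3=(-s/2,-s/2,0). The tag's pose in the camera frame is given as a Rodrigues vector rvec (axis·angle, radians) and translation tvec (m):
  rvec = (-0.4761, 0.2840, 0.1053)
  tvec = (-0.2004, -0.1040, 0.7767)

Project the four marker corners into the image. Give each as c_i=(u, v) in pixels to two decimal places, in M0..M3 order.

c0=(100.83, 233.72) c1=(221.48, 237.75) c2=(252.79, 112.73) c3=(141.96, 117.38)

Intrinsics K: fx=533.5, fy=591.8, cx=315.8, cy=251.4
Marker side s = 0.191 m; corners in marker frame (Z=0):
  M0 = (-0.0955, +0.0955, 0)
  M1 = (+0.0955, +0.0955, 0)
  M2 = (+0.0955, -0.0955, 0)
  M3 = (-0.0955, -0.0955, 0)
rvec = (-0.4761, 0.2840, 0.1053), |rvec| = θ = 0.56428 rad = 32.331°
Rodrigues: sinθ=0.53481, 1−cosθ=0.15503; R = I + sinθ·[k]× + (1−cosθ)·[k]×²:
    [+0.95533 -0.16563 +0.24476]
    [+0.03397 +0.88424 +0.46579]
    [-0.29358 -0.43667 +0.85037]
t = (-0.2004, -0.1040, 0.7767) m
M0: Pc = R·M0+t = (-0.30745, -0.02280, +0.76303); u = 533.5·(-0.30745)/0.76303 + 315.8 = 100.8350, v = 591.8·(-0.02280)/0.76303 + 251.4 = 233.7174
M1: Pc = R·M1+t = (-0.12498, -0.01631, +0.70696); u = 533.5·(-0.12498)/0.70696 + 315.8 = 221.4826, v = 591.8·(-0.01631)/0.70696 + 251.4 = 237.7461
M2: Pc = R·M2+t = (-0.09335, -0.18520, +0.79037); u = 533.5·(-0.09335)/0.79037 + 315.8 = 252.7898, v = 591.8·(-0.18520)/0.79037 + 251.4 = 112.7275
M3: Pc = R·M3+t = (-0.27582, -0.19169, +0.84644); u = 533.5·(-0.27582)/0.84644 + 315.8 = 141.9563, v = 591.8·(-0.19169)/0.84644 + 251.4 = 117.3778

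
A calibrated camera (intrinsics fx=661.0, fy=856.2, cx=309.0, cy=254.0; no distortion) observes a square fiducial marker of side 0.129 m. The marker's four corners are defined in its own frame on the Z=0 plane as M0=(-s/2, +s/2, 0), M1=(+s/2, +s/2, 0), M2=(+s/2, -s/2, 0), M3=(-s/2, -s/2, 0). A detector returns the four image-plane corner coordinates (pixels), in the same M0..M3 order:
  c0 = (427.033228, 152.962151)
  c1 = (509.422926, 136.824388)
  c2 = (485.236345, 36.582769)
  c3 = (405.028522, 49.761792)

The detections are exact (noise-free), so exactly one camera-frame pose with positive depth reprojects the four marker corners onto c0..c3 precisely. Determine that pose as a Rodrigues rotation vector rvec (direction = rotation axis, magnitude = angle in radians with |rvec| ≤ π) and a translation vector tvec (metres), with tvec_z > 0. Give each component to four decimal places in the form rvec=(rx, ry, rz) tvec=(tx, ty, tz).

Intrinsics K: fx=661.0, fy=856.2, cx=309.0, cy=254.0
Marker side s = 0.129 m; corners in marker frame (Z=0):
  M0 = (-0.0645, +0.0645, 0)
  M1 = (+0.0645, +0.0645, 0)
  M2 = (+0.0645, -0.0645, 0)
  M3 = (-0.0645, -0.0645, 0)
Detected image corners:
  c0 = (427.033228, 152.962151) px
  c1 = (509.422926, 136.824388) px
  c2 = (485.236345, 36.582769) px
  c3 = (405.028522, 49.761792) px
Planar DLT: solve 8×8 A·h = b for H (H[2,2]=1):
  H  [+715.84979 +59.76294 +456.97797]
  H  [-95.77724 +763.81586 +93.08647]
  H  [+0.18781 -0.26140 +1.00000]
B = K⁻¹H; ‖b₁‖=1.026521, ‖b₂‖=1.026521; λ = 2/(‖b₁‖+‖b₂‖) = 0.974164, sign → tz>0 ⇒ λ=+0.974164
r₁ = λ·B[:,0] = (+0.96947,-0.16325,+0.18296); r₂ = λ·B[:,1] = (+0.20712,+0.94459,-0.25464)
r₃ = r₁×r₂ = (-0.13125,+0.28476,+0.94957); SVD([r₁ r₂ r₃]) → R = UVᵀ:
  R  [+0.96947 +0.20712 -0.13125]
  R  [-0.16325 +0.94459 +0.28476]
  R  [+0.18296 -0.25464 +0.94957]
t = (+0.21809, -0.18308, +0.97416) m
tr R = 2.863636; θ = arccos((tr R − 1)/2) = 0.371406 rad = 21.280°
axis k = ((R−Rᵀ)₃₂, (R−Rᵀ)₁₃, (R−Rᵀ)₂₁) / (2 sinθ) = (-0.743140, -0.432883, -0.510250)
rvec = θ·k = (-0.276007, -0.160776, -0.189510)

rvec=(-0.2760, -0.1608, -0.1895) tvec=(0.2181, -0.1831, 0.9742)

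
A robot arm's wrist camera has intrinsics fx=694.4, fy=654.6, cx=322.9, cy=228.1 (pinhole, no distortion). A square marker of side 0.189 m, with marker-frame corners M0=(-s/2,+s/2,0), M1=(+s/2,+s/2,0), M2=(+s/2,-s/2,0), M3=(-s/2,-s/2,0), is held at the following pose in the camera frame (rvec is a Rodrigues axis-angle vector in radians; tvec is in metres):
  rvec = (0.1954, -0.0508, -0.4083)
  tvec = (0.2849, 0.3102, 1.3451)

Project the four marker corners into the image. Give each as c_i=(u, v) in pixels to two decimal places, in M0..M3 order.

Intrinsics K: fx=694.4, fy=654.6, cx=322.9, cy=228.1
Marker side s = 0.189 m; corners in marker frame (Z=0):
  M0 = (-0.0945, +0.0945, 0)
  M1 = (+0.0945, +0.0945, 0)
  M2 = (+0.0945, -0.0945, 0)
  M3 = (-0.0945, -0.0945, 0)
rvec = (0.1954, -0.0508, -0.4083), |rvec| = θ = 0.45549 rad = 26.098°
Rodrigues: sinθ=0.43990, 1−cosθ=0.10195; R = I + sinθ·[k]× + (1−cosθ)·[k]×²:
    [+0.91681 +0.38945 -0.08827]
    [-0.39921 +0.89931 -0.17852]
    [+0.00986 +0.19891 +0.97997]
t = (0.2849, 0.3102, 1.3451) m
M0: Pc = R·M0+t = (+0.23506, +0.43291, +1.36297); u = 694.4·(+0.23506)/1.36297 + 322.9 = 442.6601, v = 654.6·(+0.43291)/1.36297 + 228.1 = 436.0165
M1: Pc = R·M1+t = (+0.40834, +0.35746, +1.36483); u = 694.4·(+0.40834)/1.36483 + 322.9 = 530.6568, v = 654.6·(+0.35746)/1.36483 + 228.1 = 399.5454
M2: Pc = R·M2+t = (+0.33474, +0.18749, +1.32723); u = 694.4·(+0.33474)/1.32723 + 322.9 = 498.0313, v = 654.6·(+0.18749)/1.32723 + 228.1 = 320.5711
M3: Pc = R·M3+t = (+0.16146, +0.26294, +1.32537); u = 694.4·(+0.16146)/1.32537 + 322.9 = 407.4927, v = 654.6·(+0.26294)/1.32537 + 228.1 = 357.9657

c0=(442.66, 436.02) c1=(530.66, 399.55) c2=(498.03, 320.57) c3=(407.49, 357.97)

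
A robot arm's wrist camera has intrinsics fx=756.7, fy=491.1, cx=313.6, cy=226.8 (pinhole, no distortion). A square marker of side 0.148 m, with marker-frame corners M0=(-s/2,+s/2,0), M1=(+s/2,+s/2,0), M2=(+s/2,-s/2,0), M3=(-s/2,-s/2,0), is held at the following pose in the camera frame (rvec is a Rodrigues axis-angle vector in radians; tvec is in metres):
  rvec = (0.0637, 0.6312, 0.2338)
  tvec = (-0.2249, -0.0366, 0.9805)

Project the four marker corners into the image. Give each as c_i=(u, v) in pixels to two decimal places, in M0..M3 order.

c0=(95.75, 235.29) c1=(168.54, 254.15) c2=(189.31, 178.62) c3=(113.38, 165.77)

Intrinsics K: fx=756.7, fy=491.1, cx=313.6, cy=226.8
Marker side s = 0.148 m; corners in marker frame (Z=0):
  M0 = (-0.0740, +0.0740, 0)
  M1 = (+0.0740, +0.0740, 0)
  M2 = (+0.0740, -0.0740, 0)
  M3 = (-0.0740, -0.0740, 0)
rvec = (0.0637, 0.6312, 0.2338), |rvec| = θ = 0.67612 rad = 38.739°
Rodrigues: sinθ=0.62577, 1−cosθ=0.21999; R = I + sinθ·[k]× + (1−cosθ)·[k]×²:
    [+0.78196 -0.19704 +0.59136]
    [+0.23574 +0.97174 +0.01206]
    [-0.57703 +0.12998 +0.80631]
t = (-0.2249, -0.0366, 0.9805) m
M0: Pc = R·M0+t = (-0.29735, +0.01786, +1.03282); u = 756.7·(-0.29735)/1.03282 + 313.6 = 95.7477, v = 491.1·(+0.01786)/1.03282 + 226.8 = 235.2943
M1: Pc = R·M1+t = (-0.18162, +0.05275, +0.94742); u = 756.7·(-0.18162)/0.94742 + 313.6 = 168.5440, v = 491.1·(+0.05275)/0.94742 + 226.8 = 254.1451
M2: Pc = R·M2+t = (-0.15245, -0.09106, +0.92818); u = 756.7·(-0.15245)/0.92818 + 313.6 = 189.3120, v = 491.1·(-0.09106)/0.92818 + 226.8 = 178.6180
M3: Pc = R·M3+t = (-0.26818, -0.12595, +1.01358); u = 756.7·(-0.26818)/1.01358 + 313.6 = 113.3844, v = 491.1·(-0.12595)/1.01358 + 226.8 = 165.7731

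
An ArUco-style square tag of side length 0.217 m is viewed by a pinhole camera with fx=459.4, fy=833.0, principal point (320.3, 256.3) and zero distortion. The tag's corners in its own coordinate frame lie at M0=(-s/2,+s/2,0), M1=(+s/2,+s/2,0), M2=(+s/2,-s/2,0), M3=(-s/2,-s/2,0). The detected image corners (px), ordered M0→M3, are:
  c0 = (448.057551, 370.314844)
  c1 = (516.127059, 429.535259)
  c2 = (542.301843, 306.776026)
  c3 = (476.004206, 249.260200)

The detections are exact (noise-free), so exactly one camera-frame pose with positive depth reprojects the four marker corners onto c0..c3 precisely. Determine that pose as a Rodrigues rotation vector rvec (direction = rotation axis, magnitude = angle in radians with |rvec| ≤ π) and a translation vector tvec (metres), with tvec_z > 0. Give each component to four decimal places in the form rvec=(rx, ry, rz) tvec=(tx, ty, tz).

rvec=(-0.1655, -0.0304, 0.4469) tvec=(0.5126, 0.1318, 1.3420)

Intrinsics K: fx=459.4, fy=833.0, cx=320.3, cy=256.3
Marker side s = 0.217 m; corners in marker frame (Z=0):
  M0 = (-0.1085, +0.1085, 0)
  M1 = (+0.1085, +0.1085, 0)
  M2 = (+0.1085, -0.1085, 0)
  M3 = (-0.1085, -0.1085, 0)
Detected image corners:
  c0 = (448.057551, 370.314844) px
  c1 = (516.127059, 429.535259) px
  c2 = (542.301843, 306.776026) px
  c3 = (476.004206, 249.260200) px
Planar DLT: solve 8×8 A·h = b for H (H[2,2]=1):
  H  [+306.95204 -185.98789 +495.78510]
  H  [+267.15009 +519.86839 +338.13728]
  H  [-0.00524 -0.12365 +1.00000]
B = K⁻¹H; ‖b₁‖=0.745147, ‖b₂‖=0.745147; λ = 2/(‖b₁‖+‖b₂‖) = 1.342017, sign → tz>0 ⇒ λ=+1.342017
r₁ = λ·B[:,0] = (+0.90158,+0.43256,-0.00703); r₂ = λ·B[:,1] = (-0.42762,+0.88860,-0.16594)
r₃ = r₁×r₂ = (-0.06553,+0.15261,+0.98611); SVD([r₁ r₂ r₃]) → R = UVᵀ:
  R  [+0.90158 -0.42762 -0.06553]
  R  [+0.43256 +0.88860 +0.15261]
  R  [-0.00703 -0.16594 +0.98611]
t = (+0.51263, +0.13185, +1.34202) m
tr R = 2.776287; θ = arccos((tr R − 1)/2) = 0.477506 rad = 27.359°
axis k = ((R−Rᵀ)₃₂, (R−Rᵀ)₁₃, (R−Rᵀ)₂₁) / (2 sinθ) = (-0.346570, -0.063654, +0.935862)
rvec = θ·k = (-0.165489, -0.030395, +0.446880)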